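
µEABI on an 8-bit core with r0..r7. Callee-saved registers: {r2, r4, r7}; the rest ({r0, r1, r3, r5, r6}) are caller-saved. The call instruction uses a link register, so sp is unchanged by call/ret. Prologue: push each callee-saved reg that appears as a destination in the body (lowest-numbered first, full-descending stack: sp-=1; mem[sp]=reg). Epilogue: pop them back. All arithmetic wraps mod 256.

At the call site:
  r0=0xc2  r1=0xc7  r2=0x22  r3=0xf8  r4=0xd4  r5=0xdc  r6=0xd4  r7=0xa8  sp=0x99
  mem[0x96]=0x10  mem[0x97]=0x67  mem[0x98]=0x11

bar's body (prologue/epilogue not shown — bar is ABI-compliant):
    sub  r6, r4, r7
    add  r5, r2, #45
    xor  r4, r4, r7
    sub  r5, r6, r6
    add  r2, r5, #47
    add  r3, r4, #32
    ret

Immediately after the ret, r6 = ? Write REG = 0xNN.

prologue: push r2 -> mem[0x98]=0x22, sp=0x98
prologue: push r4 -> mem[0x97]=0xd4, sp=0x97
body[0] sub  r6, r4, r7 -> r6=0x2c
body[1] add  r5, r2, #45 -> r5=0x4f
body[2] xor  r4, r4, r7 -> r4=0x7c
body[3] sub  r5, r6, r6 -> r5=0x00
body[4] add  r2, r5, #47 -> r2=0x2f
body[5] add  r3, r4, #32 -> r3=0x9c
epilogue: pop r4=0xd4, sp=0x98
epilogue: pop r2=0x22, sp=0x99
r6 is caller-saved -> body value

REG = 0x2c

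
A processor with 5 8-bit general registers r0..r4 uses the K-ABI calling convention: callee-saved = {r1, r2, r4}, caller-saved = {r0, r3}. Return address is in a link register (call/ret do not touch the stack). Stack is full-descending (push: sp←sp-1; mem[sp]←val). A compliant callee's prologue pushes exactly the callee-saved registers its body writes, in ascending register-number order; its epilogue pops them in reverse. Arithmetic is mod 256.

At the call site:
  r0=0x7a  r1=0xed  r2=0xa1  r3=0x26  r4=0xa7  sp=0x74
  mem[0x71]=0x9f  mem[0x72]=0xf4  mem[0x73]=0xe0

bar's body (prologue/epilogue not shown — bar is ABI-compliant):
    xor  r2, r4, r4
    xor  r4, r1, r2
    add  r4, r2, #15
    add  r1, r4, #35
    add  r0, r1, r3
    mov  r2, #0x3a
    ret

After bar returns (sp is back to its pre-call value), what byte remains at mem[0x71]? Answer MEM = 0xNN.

prologue: push r1 -> mem[0x73]=0xed, sp=0x73
prologue: push r2 -> mem[0x72]=0xa1, sp=0x72
prologue: push r4 -> mem[0x71]=0xa7, sp=0x71
body[0] xor  r2, r4, r4 -> r2=0x00
body[1] xor  r4, r1, r2 -> r4=0xed
body[2] add  r4, r2, #15 -> r4=0x0f
body[3] add  r1, r4, #35 -> r1=0x32
body[4] add  r0, r1, r3 -> r0=0x58
body[5] mov  r2, #0x3a -> r2=0x3a
epilogue: pop r4=0xa7, sp=0x72
epilogue: pop r2=0xa1, sp=0x73
epilogue: pop r1=0xed, sp=0x74
prologue pushed ['r1', 'r2', 'r4'] at ['0x73', '0x72', '0x71']

MEM = 0xa7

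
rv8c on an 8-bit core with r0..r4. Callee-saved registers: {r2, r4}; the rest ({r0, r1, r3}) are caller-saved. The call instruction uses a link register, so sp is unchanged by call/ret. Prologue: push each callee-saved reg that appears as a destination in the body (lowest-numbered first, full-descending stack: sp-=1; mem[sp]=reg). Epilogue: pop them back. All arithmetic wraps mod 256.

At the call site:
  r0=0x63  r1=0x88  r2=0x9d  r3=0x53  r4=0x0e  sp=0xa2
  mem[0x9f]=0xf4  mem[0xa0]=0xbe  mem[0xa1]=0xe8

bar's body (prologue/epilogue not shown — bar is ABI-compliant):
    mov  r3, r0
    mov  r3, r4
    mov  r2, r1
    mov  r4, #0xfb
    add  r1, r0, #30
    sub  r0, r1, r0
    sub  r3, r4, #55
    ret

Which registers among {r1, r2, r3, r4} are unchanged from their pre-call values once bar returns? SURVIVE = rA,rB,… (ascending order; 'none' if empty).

prologue: push r2 → mem[0xa1]=0x9d, sp=0xa1
prologue: push r4 → mem[0xa0]=0x0e, sp=0xa0
body[0] mov  r3, r0 → r3=0x63
body[1] mov  r3, r4 → r3=0x0e
body[2] mov  r2, r1 → r2=0x88
body[3] mov  r4, #0xfb → r4=0xfb
body[4] add  r1, r0, #30 → r1=0x81
body[5] sub  r0, r1, r0 → r0=0x1e
body[6] sub  r3, r4, #55 → r3=0xc4
epilogue: pop r4=0x0e, sp=0xa1
epilogue: pop r2=0x9d, sp=0xa2
r1: caller-saved, written=True
r2: callee-saved, written=True
r3: caller-saved, written=True
r4: callee-saved, written=True

SURVIVE = r2,r4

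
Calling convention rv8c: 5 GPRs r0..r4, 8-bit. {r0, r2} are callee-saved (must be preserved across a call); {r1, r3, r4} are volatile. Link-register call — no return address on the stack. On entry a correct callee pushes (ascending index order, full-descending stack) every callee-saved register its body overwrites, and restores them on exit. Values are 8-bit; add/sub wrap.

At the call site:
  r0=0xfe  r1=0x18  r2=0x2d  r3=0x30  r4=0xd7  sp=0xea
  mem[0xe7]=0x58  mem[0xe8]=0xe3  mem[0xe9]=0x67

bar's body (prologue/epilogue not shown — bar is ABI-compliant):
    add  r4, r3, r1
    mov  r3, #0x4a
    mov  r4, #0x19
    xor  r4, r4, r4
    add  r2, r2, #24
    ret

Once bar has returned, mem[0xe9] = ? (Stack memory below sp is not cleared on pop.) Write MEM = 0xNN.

prologue: push r2 -> mem[0xe9]=0x2d, sp=0xe9
body[0] add  r4, r3, r1 -> r4=0x48
body[1] mov  r3, #0x4a -> r3=0x4a
body[2] mov  r4, #0x19 -> r4=0x19
body[3] xor  r4, r4, r4 -> r4=0x00
body[4] add  r2, r2, #24 -> r2=0x45
epilogue: pop r2=0x2d, sp=0xea
prologue pushed ['r2'] at ['0xe9']

MEM = 0x2d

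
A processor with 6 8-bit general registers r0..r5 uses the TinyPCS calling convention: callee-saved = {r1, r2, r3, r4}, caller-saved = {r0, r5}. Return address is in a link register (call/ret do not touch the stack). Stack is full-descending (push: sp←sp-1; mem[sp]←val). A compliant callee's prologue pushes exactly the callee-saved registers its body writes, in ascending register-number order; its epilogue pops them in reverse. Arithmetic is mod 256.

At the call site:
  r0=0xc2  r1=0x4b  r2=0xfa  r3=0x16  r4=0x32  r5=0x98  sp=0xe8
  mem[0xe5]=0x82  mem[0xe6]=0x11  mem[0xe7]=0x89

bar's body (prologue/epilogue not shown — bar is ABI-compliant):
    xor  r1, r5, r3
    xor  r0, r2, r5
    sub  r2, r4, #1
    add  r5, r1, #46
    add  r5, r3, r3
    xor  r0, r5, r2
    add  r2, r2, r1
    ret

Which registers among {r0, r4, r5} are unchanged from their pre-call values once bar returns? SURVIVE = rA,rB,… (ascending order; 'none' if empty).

prologue: push r1 -> mem[0xe7]=0x4b, sp=0xe7
prologue: push r2 -> mem[0xe6]=0xfa, sp=0xe6
body[0] xor  r1, r5, r3 -> r1=0x8e
body[1] xor  r0, r2, r5 -> r0=0x62
body[2] sub  r2, r4, #1 -> r2=0x31
body[3] add  r5, r1, #46 -> r5=0xbc
body[4] add  r5, r3, r3 -> r5=0x2c
body[5] xor  r0, r5, r2 -> r0=0x1d
body[6] add  r2, r2, r1 -> r2=0xbf
epilogue: pop r2=0xfa, sp=0xe7
epilogue: pop r1=0x4b, sp=0xe8
r0: caller-saved, written=True
r4: callee-saved, written=False
r5: caller-saved, written=True

SURVIVE = r4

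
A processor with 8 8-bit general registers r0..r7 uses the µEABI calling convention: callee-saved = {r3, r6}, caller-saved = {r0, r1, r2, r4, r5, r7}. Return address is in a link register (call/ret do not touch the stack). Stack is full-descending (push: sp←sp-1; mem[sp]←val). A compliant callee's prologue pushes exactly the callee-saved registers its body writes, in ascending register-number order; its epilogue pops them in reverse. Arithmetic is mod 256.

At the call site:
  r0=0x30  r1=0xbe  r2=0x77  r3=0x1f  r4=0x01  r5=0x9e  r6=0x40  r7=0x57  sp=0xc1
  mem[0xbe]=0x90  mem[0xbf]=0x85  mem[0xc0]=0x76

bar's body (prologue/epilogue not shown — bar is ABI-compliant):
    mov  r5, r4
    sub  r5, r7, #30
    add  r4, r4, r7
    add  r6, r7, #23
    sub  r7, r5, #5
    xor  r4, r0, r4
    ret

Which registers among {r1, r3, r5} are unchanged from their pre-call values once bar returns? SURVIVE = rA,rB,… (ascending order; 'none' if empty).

prologue: push r6 -> mem[0xc0]=0x40, sp=0xc0
body[0] mov  r5, r4 -> r5=0x01
body[1] sub  r5, r7, #30 -> r5=0x39
body[2] add  r4, r4, r7 -> r4=0x58
body[3] add  r6, r7, #23 -> r6=0x6e
body[4] sub  r7, r5, #5 -> r7=0x34
body[5] xor  r4, r0, r4 -> r4=0x68
epilogue: pop r6=0x40, sp=0xc1
r1: caller-saved, written=False
r3: callee-saved, written=False
r5: caller-saved, written=True

SURVIVE = r1,r3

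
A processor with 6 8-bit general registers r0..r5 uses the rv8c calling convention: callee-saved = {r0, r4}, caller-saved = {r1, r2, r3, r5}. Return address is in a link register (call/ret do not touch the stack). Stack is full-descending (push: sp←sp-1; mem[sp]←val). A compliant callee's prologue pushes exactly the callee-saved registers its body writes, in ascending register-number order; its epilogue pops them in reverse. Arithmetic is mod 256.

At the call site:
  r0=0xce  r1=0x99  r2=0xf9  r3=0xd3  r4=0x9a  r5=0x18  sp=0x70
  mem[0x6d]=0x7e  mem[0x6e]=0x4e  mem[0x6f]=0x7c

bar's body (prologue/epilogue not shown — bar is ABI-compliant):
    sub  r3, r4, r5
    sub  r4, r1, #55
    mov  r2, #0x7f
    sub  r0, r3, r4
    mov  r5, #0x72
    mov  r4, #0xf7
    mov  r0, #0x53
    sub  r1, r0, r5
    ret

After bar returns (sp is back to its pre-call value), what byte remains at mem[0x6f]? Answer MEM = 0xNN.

prologue: push r0 → mem[0x6f]=0xce, sp=0x6f
prologue: push r4 → mem[0x6e]=0x9a, sp=0x6e
body[0] sub  r3, r4, r5 → r3=0x82
body[1] sub  r4, r1, #55 → r4=0x62
body[2] mov  r2, #0x7f → r2=0x7f
body[3] sub  r0, r3, r4 → r0=0x20
body[4] mov  r5, #0x72 → r5=0x72
body[5] mov  r4, #0xf7 → r4=0xf7
body[6] mov  r0, #0x53 → r0=0x53
body[7] sub  r1, r0, r5 → r1=0xe1
epilogue: pop r4=0x9a, sp=0x6f
epilogue: pop r0=0xce, sp=0x70
prologue pushed ['r0', 'r4'] at ['0x6f', '0x6e']

MEM = 0xce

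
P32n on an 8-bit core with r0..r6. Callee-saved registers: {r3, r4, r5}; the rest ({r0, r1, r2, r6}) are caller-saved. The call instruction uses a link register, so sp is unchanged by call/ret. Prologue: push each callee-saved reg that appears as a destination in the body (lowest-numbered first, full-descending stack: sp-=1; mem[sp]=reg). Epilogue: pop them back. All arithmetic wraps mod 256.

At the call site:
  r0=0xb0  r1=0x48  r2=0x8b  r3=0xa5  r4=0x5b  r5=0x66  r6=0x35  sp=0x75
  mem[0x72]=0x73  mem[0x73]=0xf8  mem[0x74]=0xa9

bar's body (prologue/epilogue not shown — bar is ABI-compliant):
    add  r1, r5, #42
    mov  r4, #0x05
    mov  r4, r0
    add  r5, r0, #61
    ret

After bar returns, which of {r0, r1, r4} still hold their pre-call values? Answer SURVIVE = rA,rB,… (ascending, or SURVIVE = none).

prologue: push r4 → mem[0x74]=0x5b, sp=0x74
prologue: push r5 → mem[0x73]=0x66, sp=0x73
body[0] add  r1, r5, #42 → r1=0x90
body[1] mov  r4, #0x05 → r4=0x05
body[2] mov  r4, r0 → r4=0xb0
body[3] add  r5, r0, #61 → r5=0xed
epilogue: pop r5=0x66, sp=0x74
epilogue: pop r4=0x5b, sp=0x75
r0: caller-saved, written=False
r1: caller-saved, written=True
r4: callee-saved, written=True

SURVIVE = r0,r4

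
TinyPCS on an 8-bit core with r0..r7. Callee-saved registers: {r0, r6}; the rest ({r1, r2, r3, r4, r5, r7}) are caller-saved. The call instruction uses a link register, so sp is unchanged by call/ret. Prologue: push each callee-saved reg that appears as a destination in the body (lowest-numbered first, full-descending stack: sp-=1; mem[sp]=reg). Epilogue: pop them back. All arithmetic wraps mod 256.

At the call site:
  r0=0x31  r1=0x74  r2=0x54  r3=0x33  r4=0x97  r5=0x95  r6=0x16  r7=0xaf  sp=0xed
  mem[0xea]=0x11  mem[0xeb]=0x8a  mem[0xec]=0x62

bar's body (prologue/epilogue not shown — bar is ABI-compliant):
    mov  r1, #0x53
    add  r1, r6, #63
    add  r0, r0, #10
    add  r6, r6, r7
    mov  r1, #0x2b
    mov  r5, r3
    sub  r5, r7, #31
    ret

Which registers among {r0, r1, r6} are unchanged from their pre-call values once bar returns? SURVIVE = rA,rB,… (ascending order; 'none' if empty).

SURVIVE = r0,r6

prologue: push r0 → mem[0xec]=0x31, sp=0xec
prologue: push r6 → mem[0xeb]=0x16, sp=0xeb
body[0] mov  r1, #0x53 → r1=0x53
body[1] add  r1, r6, #63 → r1=0x55
body[2] add  r0, r0, #10 → r0=0x3b
body[3] add  r6, r6, r7 → r6=0xc5
body[4] mov  r1, #0x2b → r1=0x2b
body[5] mov  r5, r3 → r5=0x33
body[6] sub  r5, r7, #31 → r5=0x90
epilogue: pop r6=0x16, sp=0xec
epilogue: pop r0=0x31, sp=0xed
r0: callee-saved, written=True
r1: caller-saved, written=True
r6: callee-saved, written=True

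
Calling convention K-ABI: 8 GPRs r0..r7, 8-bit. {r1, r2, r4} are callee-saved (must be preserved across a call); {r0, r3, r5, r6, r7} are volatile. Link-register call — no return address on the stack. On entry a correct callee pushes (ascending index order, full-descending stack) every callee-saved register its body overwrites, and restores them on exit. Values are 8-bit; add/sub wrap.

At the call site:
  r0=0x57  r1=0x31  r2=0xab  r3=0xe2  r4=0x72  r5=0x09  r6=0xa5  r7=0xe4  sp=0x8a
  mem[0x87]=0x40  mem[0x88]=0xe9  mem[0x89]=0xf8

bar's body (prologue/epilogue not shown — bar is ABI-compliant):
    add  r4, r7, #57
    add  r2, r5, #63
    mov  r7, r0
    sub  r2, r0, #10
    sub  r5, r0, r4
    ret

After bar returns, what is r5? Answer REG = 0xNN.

REG = 0x3a

prologue: push r2 → mem[0x89]=0xab, sp=0x89
prologue: push r4 → mem[0x88]=0x72, sp=0x88
body[0] add  r4, r7, #57 → r4=0x1d
body[1] add  r2, r5, #63 → r2=0x48
body[2] mov  r7, r0 → r7=0x57
body[3] sub  r2, r0, #10 → r2=0x4d
body[4] sub  r5, r0, r4 → r5=0x3a
epilogue: pop r4=0x72, sp=0x89
epilogue: pop r2=0xab, sp=0x8a
r5 is caller-saved → body value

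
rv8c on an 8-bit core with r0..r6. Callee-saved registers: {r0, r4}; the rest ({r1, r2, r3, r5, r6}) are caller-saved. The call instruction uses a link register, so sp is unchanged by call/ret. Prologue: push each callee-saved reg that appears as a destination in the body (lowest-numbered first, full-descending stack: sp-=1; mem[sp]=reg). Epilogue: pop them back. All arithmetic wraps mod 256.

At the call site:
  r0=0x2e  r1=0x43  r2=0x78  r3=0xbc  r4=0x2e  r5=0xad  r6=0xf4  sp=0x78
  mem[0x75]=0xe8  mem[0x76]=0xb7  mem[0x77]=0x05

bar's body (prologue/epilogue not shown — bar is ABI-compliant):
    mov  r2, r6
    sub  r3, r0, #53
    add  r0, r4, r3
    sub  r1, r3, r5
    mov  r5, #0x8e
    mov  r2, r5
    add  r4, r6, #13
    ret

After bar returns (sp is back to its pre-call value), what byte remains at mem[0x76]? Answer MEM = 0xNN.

prologue: push r0 → mem[0x77]=0x2e, sp=0x77
prologue: push r4 → mem[0x76]=0x2e, sp=0x76
body[0] mov  r2, r6 → r2=0xf4
body[1] sub  r3, r0, #53 → r3=0xf9
body[2] add  r0, r4, r3 → r0=0x27
body[3] sub  r1, r3, r5 → r1=0x4c
body[4] mov  r5, #0x8e → r5=0x8e
body[5] mov  r2, r5 → r2=0x8e
body[6] add  r4, r6, #13 → r4=0x01
epilogue: pop r4=0x2e, sp=0x77
epilogue: pop r0=0x2e, sp=0x78
prologue pushed ['r0', 'r4'] at ['0x77', '0x76']

MEM = 0x2e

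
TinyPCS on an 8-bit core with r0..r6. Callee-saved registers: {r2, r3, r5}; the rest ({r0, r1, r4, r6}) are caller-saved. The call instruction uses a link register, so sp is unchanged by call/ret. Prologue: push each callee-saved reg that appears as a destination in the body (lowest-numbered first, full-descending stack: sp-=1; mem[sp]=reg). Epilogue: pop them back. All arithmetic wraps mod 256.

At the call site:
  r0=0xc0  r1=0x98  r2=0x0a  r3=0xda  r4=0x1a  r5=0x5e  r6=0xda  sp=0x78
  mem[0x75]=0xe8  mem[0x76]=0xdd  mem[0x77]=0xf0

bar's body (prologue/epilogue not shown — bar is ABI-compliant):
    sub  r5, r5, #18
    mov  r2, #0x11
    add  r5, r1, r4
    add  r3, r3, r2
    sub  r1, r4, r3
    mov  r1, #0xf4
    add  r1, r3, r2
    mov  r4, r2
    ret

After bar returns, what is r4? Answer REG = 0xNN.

REG = 0x11

prologue: push r2 → mem[0x77]=0x0a, sp=0x77
prologue: push r3 → mem[0x76]=0xda, sp=0x76
prologue: push r5 → mem[0x75]=0x5e, sp=0x75
body[0] sub  r5, r5, #18 → r5=0x4c
body[1] mov  r2, #0x11 → r2=0x11
body[2] add  r5, r1, r4 → r5=0xb2
body[3] add  r3, r3, r2 → r3=0xeb
body[4] sub  r1, r4, r3 → r1=0x2f
body[5] mov  r1, #0xf4 → r1=0xf4
body[6] add  r1, r3, r2 → r1=0xfc
body[7] mov  r4, r2 → r4=0x11
epilogue: pop r5=0x5e, sp=0x76
epilogue: pop r3=0xda, sp=0x77
epilogue: pop r2=0x0a, sp=0x78
r4 is caller-saved → body value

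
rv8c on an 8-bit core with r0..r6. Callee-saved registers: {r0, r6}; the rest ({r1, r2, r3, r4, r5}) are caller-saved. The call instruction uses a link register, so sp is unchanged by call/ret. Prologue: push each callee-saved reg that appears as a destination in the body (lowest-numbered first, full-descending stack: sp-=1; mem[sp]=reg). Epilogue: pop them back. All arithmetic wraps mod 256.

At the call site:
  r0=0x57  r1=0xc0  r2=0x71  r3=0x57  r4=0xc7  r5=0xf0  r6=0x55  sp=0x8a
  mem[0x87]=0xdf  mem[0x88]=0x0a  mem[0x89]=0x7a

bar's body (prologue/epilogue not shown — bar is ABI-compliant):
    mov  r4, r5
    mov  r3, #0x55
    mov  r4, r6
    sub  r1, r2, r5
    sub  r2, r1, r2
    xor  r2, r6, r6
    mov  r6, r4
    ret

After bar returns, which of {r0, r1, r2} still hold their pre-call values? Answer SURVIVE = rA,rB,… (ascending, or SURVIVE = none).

prologue: push r6 → mem[0x89]=0x55, sp=0x89
body[0] mov  r4, r5 → r4=0xf0
body[1] mov  r3, #0x55 → r3=0x55
body[2] mov  r4, r6 → r4=0x55
body[3] sub  r1, r2, r5 → r1=0x81
body[4] sub  r2, r1, r2 → r2=0x10
body[5] xor  r2, r6, r6 → r2=0x00
body[6] mov  r6, r4 → r6=0x55
epilogue: pop r6=0x55, sp=0x8a
r0: callee-saved, written=False
r1: caller-saved, written=True
r2: caller-saved, written=True

SURVIVE = r0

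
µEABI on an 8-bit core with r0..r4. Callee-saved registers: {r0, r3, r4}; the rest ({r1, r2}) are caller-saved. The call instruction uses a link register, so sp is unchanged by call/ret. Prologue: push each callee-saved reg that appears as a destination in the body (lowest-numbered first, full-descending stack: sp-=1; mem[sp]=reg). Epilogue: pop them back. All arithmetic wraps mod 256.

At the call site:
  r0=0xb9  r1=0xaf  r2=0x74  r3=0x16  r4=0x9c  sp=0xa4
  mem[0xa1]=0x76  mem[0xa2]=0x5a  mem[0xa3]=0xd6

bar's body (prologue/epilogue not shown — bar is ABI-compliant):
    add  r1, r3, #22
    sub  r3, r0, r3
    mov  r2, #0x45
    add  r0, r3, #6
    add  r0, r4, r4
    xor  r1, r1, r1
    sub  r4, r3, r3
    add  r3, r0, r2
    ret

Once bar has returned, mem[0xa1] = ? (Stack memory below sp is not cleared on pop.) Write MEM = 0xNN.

prologue: push r0 -> mem[0xa3]=0xb9, sp=0xa3
prologue: push r3 -> mem[0xa2]=0x16, sp=0xa2
prologue: push r4 -> mem[0xa1]=0x9c, sp=0xa1
body[0] add  r1, r3, #22 -> r1=0x2c
body[1] sub  r3, r0, r3 -> r3=0xa3
body[2] mov  r2, #0x45 -> r2=0x45
body[3] add  r0, r3, #6 -> r0=0xa9
body[4] add  r0, r4, r4 -> r0=0x38
body[5] xor  r1, r1, r1 -> r1=0x00
body[6] sub  r4, r3, r3 -> r4=0x00
body[7] add  r3, r0, r2 -> r3=0x7d
epilogue: pop r4=0x9c, sp=0xa2
epilogue: pop r3=0x16, sp=0xa3
epilogue: pop r0=0xb9, sp=0xa4
prologue pushed ['r0', 'r3', 'r4'] at ['0xa3', '0xa2', '0xa1']

MEM = 0x9c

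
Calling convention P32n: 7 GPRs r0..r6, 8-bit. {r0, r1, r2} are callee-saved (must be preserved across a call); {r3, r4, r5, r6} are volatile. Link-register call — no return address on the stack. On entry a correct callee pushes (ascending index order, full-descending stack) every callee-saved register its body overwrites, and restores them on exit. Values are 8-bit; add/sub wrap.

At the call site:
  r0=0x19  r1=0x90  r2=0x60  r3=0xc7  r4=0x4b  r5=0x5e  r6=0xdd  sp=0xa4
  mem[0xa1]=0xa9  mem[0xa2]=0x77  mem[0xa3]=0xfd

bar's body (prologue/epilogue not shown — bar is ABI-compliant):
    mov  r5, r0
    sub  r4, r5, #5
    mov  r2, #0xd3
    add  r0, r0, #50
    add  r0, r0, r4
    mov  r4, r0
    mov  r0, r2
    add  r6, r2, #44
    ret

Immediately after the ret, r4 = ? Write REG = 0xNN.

prologue: push r0 -> mem[0xa3]=0x19, sp=0xa3
prologue: push r2 -> mem[0xa2]=0x60, sp=0xa2
body[0] mov  r5, r0 -> r5=0x19
body[1] sub  r4, r5, #5 -> r4=0x14
body[2] mov  r2, #0xd3 -> r2=0xd3
body[3] add  r0, r0, #50 -> r0=0x4b
body[4] add  r0, r0, r4 -> r0=0x5f
body[5] mov  r4, r0 -> r4=0x5f
body[6] mov  r0, r2 -> r0=0xd3
body[7] add  r6, r2, #44 -> r6=0xff
epilogue: pop r2=0x60, sp=0xa3
epilogue: pop r0=0x19, sp=0xa4
r4 is caller-saved -> body value

REG = 0x5f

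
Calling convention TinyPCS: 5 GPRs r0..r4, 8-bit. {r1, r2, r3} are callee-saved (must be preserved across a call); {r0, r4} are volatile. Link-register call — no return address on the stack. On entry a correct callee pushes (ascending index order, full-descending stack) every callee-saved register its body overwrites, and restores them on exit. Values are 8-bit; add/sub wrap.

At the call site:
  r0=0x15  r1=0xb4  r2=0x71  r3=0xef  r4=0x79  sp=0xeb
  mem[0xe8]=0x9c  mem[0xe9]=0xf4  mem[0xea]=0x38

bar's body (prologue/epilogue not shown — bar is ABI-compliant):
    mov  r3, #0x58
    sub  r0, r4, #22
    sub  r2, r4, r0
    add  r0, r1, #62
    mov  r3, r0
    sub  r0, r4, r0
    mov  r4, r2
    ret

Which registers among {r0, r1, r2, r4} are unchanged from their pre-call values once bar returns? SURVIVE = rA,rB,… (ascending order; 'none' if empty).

prologue: push r2 → mem[0xea]=0x71, sp=0xea
prologue: push r3 → mem[0xe9]=0xef, sp=0xe9
body[0] mov  r3, #0x58 → r3=0x58
body[1] sub  r0, r4, #22 → r0=0x63
body[2] sub  r2, r4, r0 → r2=0x16
body[3] add  r0, r1, #62 → r0=0xf2
body[4] mov  r3, r0 → r3=0xf2
body[5] sub  r0, r4, r0 → r0=0x87
body[6] mov  r4, r2 → r4=0x16
epilogue: pop r3=0xef, sp=0xea
epilogue: pop r2=0x71, sp=0xeb
r0: caller-saved, written=True
r1: callee-saved, written=False
r2: callee-saved, written=True
r4: caller-saved, written=True

SURVIVE = r1,r2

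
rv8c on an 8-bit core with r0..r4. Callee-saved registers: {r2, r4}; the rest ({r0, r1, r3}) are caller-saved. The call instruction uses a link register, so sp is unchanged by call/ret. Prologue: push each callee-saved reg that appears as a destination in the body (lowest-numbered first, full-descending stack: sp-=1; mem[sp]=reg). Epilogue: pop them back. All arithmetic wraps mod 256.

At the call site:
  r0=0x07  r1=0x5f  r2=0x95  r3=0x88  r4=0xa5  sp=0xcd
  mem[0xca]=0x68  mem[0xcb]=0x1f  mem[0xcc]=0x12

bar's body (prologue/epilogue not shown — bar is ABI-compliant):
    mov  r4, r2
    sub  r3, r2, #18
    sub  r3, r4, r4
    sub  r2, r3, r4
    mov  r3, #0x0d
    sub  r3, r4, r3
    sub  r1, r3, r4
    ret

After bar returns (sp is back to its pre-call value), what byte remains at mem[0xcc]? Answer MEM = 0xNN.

prologue: push r2 -> mem[0xcc]=0x95, sp=0xcc
prologue: push r4 -> mem[0xcb]=0xa5, sp=0xcb
body[0] mov  r4, r2 -> r4=0x95
body[1] sub  r3, r2, #18 -> r3=0x83
body[2] sub  r3, r4, r4 -> r3=0x00
body[3] sub  r2, r3, r4 -> r2=0x6b
body[4] mov  r3, #0x0d -> r3=0x0d
body[5] sub  r3, r4, r3 -> r3=0x88
body[6] sub  r1, r3, r4 -> r1=0xf3
epilogue: pop r4=0xa5, sp=0xcc
epilogue: pop r2=0x95, sp=0xcd
prologue pushed ['r2', 'r4'] at ['0xcc', '0xcb']

MEM = 0x95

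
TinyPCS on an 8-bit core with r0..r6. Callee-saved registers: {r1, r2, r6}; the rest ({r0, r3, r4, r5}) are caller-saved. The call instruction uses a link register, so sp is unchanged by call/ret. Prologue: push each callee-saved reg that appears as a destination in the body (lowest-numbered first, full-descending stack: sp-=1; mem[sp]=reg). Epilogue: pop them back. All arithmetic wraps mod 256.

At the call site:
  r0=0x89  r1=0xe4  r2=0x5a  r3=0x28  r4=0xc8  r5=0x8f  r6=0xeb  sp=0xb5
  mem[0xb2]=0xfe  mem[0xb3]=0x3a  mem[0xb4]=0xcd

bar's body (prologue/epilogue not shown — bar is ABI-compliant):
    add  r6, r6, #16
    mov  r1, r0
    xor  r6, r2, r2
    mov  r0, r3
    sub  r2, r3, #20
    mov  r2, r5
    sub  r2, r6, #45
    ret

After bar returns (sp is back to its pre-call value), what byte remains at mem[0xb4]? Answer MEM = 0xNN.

MEM = 0xe4

prologue: push r1 → mem[0xb4]=0xe4, sp=0xb4
prologue: push r2 → mem[0xb3]=0x5a, sp=0xb3
prologue: push r6 → mem[0xb2]=0xeb, sp=0xb2
body[0] add  r6, r6, #16 → r6=0xfb
body[1] mov  r1, r0 → r1=0x89
body[2] xor  r6, r2, r2 → r6=0x00
body[3] mov  r0, r3 → r0=0x28
body[4] sub  r2, r3, #20 → r2=0x14
body[5] mov  r2, r5 → r2=0x8f
body[6] sub  r2, r6, #45 → r2=0xd3
epilogue: pop r6=0xeb, sp=0xb3
epilogue: pop r2=0x5a, sp=0xb4
epilogue: pop r1=0xe4, sp=0xb5
prologue pushed ['r1', 'r2', 'r6'] at ['0xb4', '0xb3', '0xb2']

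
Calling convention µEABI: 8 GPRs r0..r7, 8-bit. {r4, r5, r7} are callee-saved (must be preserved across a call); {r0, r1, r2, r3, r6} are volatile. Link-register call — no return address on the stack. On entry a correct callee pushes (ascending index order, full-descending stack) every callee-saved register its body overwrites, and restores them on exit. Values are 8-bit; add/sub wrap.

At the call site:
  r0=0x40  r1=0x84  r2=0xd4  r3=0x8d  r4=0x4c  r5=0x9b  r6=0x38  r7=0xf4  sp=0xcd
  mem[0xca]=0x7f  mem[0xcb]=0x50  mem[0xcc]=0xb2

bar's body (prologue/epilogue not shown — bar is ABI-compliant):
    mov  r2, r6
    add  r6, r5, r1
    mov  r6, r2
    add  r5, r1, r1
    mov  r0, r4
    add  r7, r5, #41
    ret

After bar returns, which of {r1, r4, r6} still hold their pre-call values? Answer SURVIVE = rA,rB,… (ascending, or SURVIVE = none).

SURVIVE = r1,r4,r6

prologue: push r5 -> mem[0xcc]=0x9b, sp=0xcc
prologue: push r7 -> mem[0xcb]=0xf4, sp=0xcb
body[0] mov  r2, r6 -> r2=0x38
body[1] add  r6, r5, r1 -> r6=0x1f
body[2] mov  r6, r2 -> r6=0x38
body[3] add  r5, r1, r1 -> r5=0x08
body[4] mov  r0, r4 -> r0=0x4c
body[5] add  r7, r5, #41 -> r7=0x31
epilogue: pop r7=0xf4, sp=0xcc
epilogue: pop r5=0x9b, sp=0xcd
r1: caller-saved, written=False
r4: callee-saved, written=False
r6: caller-saved, written=True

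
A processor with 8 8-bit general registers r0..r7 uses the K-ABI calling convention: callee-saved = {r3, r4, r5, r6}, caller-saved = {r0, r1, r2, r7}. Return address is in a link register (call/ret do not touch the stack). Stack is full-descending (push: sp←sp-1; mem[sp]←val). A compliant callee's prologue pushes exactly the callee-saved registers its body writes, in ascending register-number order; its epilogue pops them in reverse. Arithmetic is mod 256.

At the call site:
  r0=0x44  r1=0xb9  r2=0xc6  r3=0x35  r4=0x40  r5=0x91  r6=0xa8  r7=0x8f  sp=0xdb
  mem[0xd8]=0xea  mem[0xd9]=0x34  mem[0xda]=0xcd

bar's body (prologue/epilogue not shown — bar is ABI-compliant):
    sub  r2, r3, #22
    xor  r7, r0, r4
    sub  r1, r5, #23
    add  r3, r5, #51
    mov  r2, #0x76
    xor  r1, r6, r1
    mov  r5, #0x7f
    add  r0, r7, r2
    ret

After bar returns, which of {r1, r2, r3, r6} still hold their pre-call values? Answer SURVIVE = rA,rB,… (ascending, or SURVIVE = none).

prologue: push r3 → mem[0xda]=0x35, sp=0xda
prologue: push r5 → mem[0xd9]=0x91, sp=0xd9
body[0] sub  r2, r3, #22 → r2=0x1f
body[1] xor  r7, r0, r4 → r7=0x04
body[2] sub  r1, r5, #23 → r1=0x7a
body[3] add  r3, r5, #51 → r3=0xc4
body[4] mov  r2, #0x76 → r2=0x76
body[5] xor  r1, r6, r1 → r1=0xd2
body[6] mov  r5, #0x7f → r5=0x7f
body[7] add  r0, r7, r2 → r0=0x7a
epilogue: pop r5=0x91, sp=0xda
epilogue: pop r3=0x35, sp=0xdb
r1: caller-saved, written=True
r2: caller-saved, written=True
r3: callee-saved, written=True
r6: callee-saved, written=False

SURVIVE = r3,r6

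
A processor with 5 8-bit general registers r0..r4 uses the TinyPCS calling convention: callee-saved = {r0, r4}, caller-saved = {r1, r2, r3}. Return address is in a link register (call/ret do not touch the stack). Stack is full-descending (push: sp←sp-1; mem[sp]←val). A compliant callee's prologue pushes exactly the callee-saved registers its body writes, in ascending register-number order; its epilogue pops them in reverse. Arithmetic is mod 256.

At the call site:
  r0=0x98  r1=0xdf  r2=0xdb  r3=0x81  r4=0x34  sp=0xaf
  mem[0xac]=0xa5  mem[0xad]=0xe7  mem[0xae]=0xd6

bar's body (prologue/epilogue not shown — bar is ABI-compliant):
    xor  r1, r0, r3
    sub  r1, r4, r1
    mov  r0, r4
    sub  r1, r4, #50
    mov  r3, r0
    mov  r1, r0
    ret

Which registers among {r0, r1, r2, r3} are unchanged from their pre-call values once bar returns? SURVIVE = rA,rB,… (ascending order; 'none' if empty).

SURVIVE = r0,r2

prologue: push r0 -> mem[0xae]=0x98, sp=0xae
body[0] xor  r1, r0, r3 -> r1=0x19
body[1] sub  r1, r4, r1 -> r1=0x1b
body[2] mov  r0, r4 -> r0=0x34
body[3] sub  r1, r4, #50 -> r1=0x02
body[4] mov  r3, r0 -> r3=0x34
body[5] mov  r1, r0 -> r1=0x34
epilogue: pop r0=0x98, sp=0xaf
r0: callee-saved, written=True
r1: caller-saved, written=True
r2: caller-saved, written=False
r3: caller-saved, written=True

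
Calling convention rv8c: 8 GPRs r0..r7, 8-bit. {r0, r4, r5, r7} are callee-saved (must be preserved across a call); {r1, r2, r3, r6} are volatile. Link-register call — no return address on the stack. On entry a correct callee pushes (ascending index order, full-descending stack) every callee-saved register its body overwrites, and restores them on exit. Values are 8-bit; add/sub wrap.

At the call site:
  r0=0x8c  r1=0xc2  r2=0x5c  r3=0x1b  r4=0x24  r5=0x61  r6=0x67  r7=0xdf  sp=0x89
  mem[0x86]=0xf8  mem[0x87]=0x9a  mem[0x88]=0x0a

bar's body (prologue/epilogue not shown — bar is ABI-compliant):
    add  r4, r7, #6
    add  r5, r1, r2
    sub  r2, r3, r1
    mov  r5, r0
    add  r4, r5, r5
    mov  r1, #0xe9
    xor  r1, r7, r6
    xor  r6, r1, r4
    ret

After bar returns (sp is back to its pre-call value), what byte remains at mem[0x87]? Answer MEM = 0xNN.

MEM = 0x61

prologue: push r4 -> mem[0x88]=0x24, sp=0x88
prologue: push r5 -> mem[0x87]=0x61, sp=0x87
body[0] add  r4, r7, #6 -> r4=0xe5
body[1] add  r5, r1, r2 -> r5=0x1e
body[2] sub  r2, r3, r1 -> r2=0x59
body[3] mov  r5, r0 -> r5=0x8c
body[4] add  r4, r5, r5 -> r4=0x18
body[5] mov  r1, #0xe9 -> r1=0xe9
body[6] xor  r1, r7, r6 -> r1=0xb8
body[7] xor  r6, r1, r4 -> r6=0xa0
epilogue: pop r5=0x61, sp=0x88
epilogue: pop r4=0x24, sp=0x89
prologue pushed ['r4', 'r5'] at ['0x88', '0x87']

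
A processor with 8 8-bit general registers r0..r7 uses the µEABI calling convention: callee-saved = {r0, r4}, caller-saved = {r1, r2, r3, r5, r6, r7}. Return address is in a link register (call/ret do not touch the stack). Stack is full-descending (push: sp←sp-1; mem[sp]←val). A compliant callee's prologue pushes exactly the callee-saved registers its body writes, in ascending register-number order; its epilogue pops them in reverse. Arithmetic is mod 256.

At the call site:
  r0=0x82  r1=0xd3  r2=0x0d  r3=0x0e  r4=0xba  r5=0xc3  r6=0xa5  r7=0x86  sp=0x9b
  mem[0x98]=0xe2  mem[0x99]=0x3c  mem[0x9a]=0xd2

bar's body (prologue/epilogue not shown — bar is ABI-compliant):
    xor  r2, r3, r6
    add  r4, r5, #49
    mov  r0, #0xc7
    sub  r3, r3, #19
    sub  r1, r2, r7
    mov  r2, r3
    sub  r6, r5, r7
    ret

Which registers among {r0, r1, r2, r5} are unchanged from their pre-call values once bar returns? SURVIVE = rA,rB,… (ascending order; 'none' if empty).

prologue: push r0 -> mem[0x9a]=0x82, sp=0x9a
prologue: push r4 -> mem[0x99]=0xba, sp=0x99
body[0] xor  r2, r3, r6 -> r2=0xab
body[1] add  r4, r5, #49 -> r4=0xf4
body[2] mov  r0, #0xc7 -> r0=0xc7
body[3] sub  r3, r3, #19 -> r3=0xfb
body[4] sub  r1, r2, r7 -> r1=0x25
body[5] mov  r2, r3 -> r2=0xfb
body[6] sub  r6, r5, r7 -> r6=0x3d
epilogue: pop r4=0xba, sp=0x9a
epilogue: pop r0=0x82, sp=0x9b
r0: callee-saved, written=True
r1: caller-saved, written=True
r2: caller-saved, written=True
r5: caller-saved, written=False

SURVIVE = r0,r5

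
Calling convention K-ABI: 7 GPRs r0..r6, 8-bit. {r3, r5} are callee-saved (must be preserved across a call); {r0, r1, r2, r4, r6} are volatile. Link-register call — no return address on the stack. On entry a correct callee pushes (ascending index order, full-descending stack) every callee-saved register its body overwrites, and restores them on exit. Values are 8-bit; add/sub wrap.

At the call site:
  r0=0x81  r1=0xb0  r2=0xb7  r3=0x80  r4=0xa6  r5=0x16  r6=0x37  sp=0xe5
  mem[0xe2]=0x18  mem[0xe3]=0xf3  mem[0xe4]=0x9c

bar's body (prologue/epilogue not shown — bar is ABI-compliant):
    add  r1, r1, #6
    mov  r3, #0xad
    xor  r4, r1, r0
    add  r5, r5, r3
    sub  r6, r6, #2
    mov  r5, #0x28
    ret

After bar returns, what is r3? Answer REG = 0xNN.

prologue: push r3 → mem[0xe4]=0x80, sp=0xe4
prologue: push r5 → mem[0xe3]=0x16, sp=0xe3
body[0] add  r1, r1, #6 → r1=0xb6
body[1] mov  r3, #0xad → r3=0xad
body[2] xor  r4, r1, r0 → r4=0x37
body[3] add  r5, r5, r3 → r5=0xc3
body[4] sub  r6, r6, #2 → r6=0x35
body[5] mov  r5, #0x28 → r5=0x28
epilogue: pop r5=0x16, sp=0xe4
epilogue: pop r3=0x80, sp=0xe5
r3 is callee-saved → restored

REG = 0x80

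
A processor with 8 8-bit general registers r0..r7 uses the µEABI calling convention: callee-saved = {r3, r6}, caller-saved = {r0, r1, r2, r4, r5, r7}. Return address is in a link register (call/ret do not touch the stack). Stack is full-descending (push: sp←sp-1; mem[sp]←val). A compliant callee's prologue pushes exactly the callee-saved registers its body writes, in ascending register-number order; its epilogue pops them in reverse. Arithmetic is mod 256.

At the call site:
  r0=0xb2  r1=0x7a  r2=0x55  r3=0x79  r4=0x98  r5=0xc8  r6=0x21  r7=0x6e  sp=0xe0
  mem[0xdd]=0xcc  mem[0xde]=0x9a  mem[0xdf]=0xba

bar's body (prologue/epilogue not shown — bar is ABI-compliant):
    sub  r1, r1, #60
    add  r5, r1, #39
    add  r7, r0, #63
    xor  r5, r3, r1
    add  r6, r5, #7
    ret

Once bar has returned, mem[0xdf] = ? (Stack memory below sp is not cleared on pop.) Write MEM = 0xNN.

prologue: push r6 -> mem[0xdf]=0x21, sp=0xdf
body[0] sub  r1, r1, #60 -> r1=0x3e
body[1] add  r5, r1, #39 -> r5=0x65
body[2] add  r7, r0, #63 -> r7=0xf1
body[3] xor  r5, r3, r1 -> r5=0x47
body[4] add  r6, r5, #7 -> r6=0x4e
epilogue: pop r6=0x21, sp=0xe0
prologue pushed ['r6'] at ['0xdf']

MEM = 0x21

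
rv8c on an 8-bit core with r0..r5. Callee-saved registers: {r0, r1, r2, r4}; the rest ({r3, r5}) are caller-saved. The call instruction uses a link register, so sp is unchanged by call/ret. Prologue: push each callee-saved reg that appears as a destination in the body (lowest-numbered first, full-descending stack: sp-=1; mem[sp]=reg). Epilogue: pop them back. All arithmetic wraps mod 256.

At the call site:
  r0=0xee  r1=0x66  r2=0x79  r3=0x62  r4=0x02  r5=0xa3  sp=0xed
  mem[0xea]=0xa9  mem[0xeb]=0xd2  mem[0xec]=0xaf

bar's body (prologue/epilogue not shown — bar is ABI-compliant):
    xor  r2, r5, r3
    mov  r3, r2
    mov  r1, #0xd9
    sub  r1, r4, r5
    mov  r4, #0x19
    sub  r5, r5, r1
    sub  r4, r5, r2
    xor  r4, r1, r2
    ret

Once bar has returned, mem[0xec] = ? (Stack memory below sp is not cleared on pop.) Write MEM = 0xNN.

MEM = 0x66

prologue: push r1 -> mem[0xec]=0x66, sp=0xec
prologue: push r2 -> mem[0xeb]=0x79, sp=0xeb
prologue: push r4 -> mem[0xea]=0x02, sp=0xea
body[0] xor  r2, r5, r3 -> r2=0xc1
body[1] mov  r3, r2 -> r3=0xc1
body[2] mov  r1, #0xd9 -> r1=0xd9
body[3] sub  r1, r4, r5 -> r1=0x5f
body[4] mov  r4, #0x19 -> r4=0x19
body[5] sub  r5, r5, r1 -> r5=0x44
body[6] sub  r4, r5, r2 -> r4=0x83
body[7] xor  r4, r1, r2 -> r4=0x9e
epilogue: pop r4=0x02, sp=0xeb
epilogue: pop r2=0x79, sp=0xec
epilogue: pop r1=0x66, sp=0xed
prologue pushed ['r1', 'r2', 'r4'] at ['0xec', '0xeb', '0xea']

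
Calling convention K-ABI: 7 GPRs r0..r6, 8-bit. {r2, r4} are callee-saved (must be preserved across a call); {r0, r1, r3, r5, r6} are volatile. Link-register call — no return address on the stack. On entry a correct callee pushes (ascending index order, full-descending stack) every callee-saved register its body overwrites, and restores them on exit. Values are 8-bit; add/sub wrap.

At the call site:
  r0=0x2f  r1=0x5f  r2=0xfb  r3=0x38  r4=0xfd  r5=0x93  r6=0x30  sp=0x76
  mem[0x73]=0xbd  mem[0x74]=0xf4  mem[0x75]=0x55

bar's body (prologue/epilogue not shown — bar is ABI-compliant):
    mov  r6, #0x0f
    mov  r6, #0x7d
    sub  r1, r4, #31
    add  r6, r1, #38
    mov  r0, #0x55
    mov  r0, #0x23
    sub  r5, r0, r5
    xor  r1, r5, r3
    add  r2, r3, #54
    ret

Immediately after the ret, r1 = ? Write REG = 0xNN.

REG = 0xa8

prologue: push r2 -> mem[0x75]=0xfb, sp=0x75
body[0] mov  r6, #0x0f -> r6=0x0f
body[1] mov  r6, #0x7d -> r6=0x7d
body[2] sub  r1, r4, #31 -> r1=0xde
body[3] add  r6, r1, #38 -> r6=0x04
body[4] mov  r0, #0x55 -> r0=0x55
body[5] mov  r0, #0x23 -> r0=0x23
body[6] sub  r5, r0, r5 -> r5=0x90
body[7] xor  r1, r5, r3 -> r1=0xa8
body[8] add  r2, r3, #54 -> r2=0x6e
epilogue: pop r2=0xfb, sp=0x76
r1 is caller-saved -> body value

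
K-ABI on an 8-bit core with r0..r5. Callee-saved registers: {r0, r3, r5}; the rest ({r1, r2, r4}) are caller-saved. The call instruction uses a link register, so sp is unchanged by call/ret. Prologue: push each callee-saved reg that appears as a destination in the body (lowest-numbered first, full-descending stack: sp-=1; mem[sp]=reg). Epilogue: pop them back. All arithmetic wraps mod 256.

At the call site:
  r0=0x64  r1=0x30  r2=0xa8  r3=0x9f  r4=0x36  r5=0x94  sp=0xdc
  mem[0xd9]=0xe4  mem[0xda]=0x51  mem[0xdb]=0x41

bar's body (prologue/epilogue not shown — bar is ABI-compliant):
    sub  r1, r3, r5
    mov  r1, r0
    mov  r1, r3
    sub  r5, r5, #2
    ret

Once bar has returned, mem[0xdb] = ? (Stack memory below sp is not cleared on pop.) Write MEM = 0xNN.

prologue: push r5 → mem[0xdb]=0x94, sp=0xdb
body[0] sub  r1, r3, r5 → r1=0x0b
body[1] mov  r1, r0 → r1=0x64
body[2] mov  r1, r3 → r1=0x9f
body[3] sub  r5, r5, #2 → r5=0x92
epilogue: pop r5=0x94, sp=0xdc
prologue pushed ['r5'] at ['0xdb']

MEM = 0x94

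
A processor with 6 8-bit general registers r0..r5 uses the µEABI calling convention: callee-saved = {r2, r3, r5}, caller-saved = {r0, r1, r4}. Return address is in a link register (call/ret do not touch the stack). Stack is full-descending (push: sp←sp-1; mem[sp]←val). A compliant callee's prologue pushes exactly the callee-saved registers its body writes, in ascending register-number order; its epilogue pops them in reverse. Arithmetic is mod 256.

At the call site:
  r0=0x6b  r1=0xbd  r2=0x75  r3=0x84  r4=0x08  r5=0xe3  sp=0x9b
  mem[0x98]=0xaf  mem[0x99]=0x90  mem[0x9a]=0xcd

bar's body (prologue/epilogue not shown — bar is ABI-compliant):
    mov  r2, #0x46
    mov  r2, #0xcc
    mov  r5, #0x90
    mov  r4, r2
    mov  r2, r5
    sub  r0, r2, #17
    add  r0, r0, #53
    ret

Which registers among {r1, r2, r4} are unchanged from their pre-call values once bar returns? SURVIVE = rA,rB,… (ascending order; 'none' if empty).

prologue: push r2 → mem[0x9a]=0x75, sp=0x9a
prologue: push r5 → mem[0x99]=0xe3, sp=0x99
body[0] mov  r2, #0x46 → r2=0x46
body[1] mov  r2, #0xcc → r2=0xcc
body[2] mov  r5, #0x90 → r5=0x90
body[3] mov  r4, r2 → r4=0xcc
body[4] mov  r2, r5 → r2=0x90
body[5] sub  r0, r2, #17 → r0=0x7f
body[6] add  r0, r0, #53 → r0=0xb4
epilogue: pop r5=0xe3, sp=0x9a
epilogue: pop r2=0x75, sp=0x9b
r1: caller-saved, written=False
r2: callee-saved, written=True
r4: caller-saved, written=True

SURVIVE = r1,r2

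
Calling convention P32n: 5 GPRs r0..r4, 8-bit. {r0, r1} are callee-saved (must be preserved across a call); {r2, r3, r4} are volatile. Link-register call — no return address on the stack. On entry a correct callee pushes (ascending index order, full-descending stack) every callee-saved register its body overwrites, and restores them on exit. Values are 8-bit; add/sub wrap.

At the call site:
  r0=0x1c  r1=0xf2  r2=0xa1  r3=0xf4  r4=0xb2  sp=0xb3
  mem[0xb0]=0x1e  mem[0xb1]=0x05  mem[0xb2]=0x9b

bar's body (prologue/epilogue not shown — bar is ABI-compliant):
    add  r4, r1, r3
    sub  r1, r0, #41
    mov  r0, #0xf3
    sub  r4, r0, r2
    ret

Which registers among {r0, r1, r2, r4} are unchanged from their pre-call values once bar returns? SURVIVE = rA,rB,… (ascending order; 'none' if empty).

SURVIVE = r0,r1,r2

prologue: push r0 → mem[0xb2]=0x1c, sp=0xb2
prologue: push r1 → mem[0xb1]=0xf2, sp=0xb1
body[0] add  r4, r1, r3 → r4=0xe6
body[1] sub  r1, r0, #41 → r1=0xf3
body[2] mov  r0, #0xf3 → r0=0xf3
body[3] sub  r4, r0, r2 → r4=0x52
epilogue: pop r1=0xf2, sp=0xb2
epilogue: pop r0=0x1c, sp=0xb3
r0: callee-saved, written=True
r1: callee-saved, written=True
r2: caller-saved, written=False
r4: caller-saved, written=True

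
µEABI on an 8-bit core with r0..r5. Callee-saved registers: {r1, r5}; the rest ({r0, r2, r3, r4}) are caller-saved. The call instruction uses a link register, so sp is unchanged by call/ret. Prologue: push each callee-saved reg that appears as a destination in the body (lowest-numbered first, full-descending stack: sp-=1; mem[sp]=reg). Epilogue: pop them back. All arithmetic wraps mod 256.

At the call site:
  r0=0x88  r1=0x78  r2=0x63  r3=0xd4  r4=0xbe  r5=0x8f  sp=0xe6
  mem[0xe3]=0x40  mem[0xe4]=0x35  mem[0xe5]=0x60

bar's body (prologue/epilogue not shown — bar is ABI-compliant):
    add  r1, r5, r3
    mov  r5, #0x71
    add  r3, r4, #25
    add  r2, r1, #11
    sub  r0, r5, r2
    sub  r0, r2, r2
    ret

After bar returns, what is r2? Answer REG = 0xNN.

REG = 0x6e

prologue: push r1 → mem[0xe5]=0x78, sp=0xe5
prologue: push r5 → mem[0xe4]=0x8f, sp=0xe4
body[0] add  r1, r5, r3 → r1=0x63
body[1] mov  r5, #0x71 → r5=0x71
body[2] add  r3, r4, #25 → r3=0xd7
body[3] add  r2, r1, #11 → r2=0x6e
body[4] sub  r0, r5, r2 → r0=0x03
body[5] sub  r0, r2, r2 → r0=0x00
epilogue: pop r5=0x8f, sp=0xe5
epilogue: pop r1=0x78, sp=0xe6
r2 is caller-saved → body value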